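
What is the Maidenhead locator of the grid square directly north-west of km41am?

Longitude subsquare a = 0; −1 → -1, wraps to 23 = x, carry into square.
Longitude square 4; −1 → 3.
Latitude subsquare m = 12; +1 → 13 = n.

KM31xn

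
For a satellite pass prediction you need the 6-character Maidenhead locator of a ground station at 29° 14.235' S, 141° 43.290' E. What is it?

QG00us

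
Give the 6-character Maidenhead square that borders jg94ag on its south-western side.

JG84xf

Longitude subsquare a = 0; −1 → -1, wraps to 23 = x, carry into square.
Longitude square 9; −1 → 8.
Latitude subsquare g = 6; −1 → 5 = f.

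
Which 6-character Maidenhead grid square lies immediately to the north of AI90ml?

AI90mm

Latitude subsquare l = 11; +1 → 12 = m.
The longitude characters are unchanged.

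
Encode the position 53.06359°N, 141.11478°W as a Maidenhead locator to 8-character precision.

BO93kb65

Add 180° to longitude and 90° to latitude: 38.88522, 143.06359.
Field: 38.88522/20 → 1 → B, 143.06359/10 → 14 → O; chars BO.
Square: 18.88522/2 → 9, 3.06359/1 → 3; chars 93.
Subsquare: 0.88522/0.0833333 → 10 → k, 0.06359/0.0416667 → 1 → b; chars kb.
Extended square: 0.05189/0.00833333 → 6, 0.02192/0.00416667 → 5; chars 65.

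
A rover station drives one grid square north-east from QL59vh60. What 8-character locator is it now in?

Longitude extended square 6; +1 → 7.
Latitude extended square 0; +1 → 1.

QL59vh71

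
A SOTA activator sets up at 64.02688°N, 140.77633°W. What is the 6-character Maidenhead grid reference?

BP94oa

Add 180° to longitude and 90° to latitude: 39.2237, 154.0269.
Field (20°×10°, letters A–R): 39.2237/20 → 1 → B, 154.0269/10 → 15 → P; chars BP.
Square (2°×1°, digits 0–9): 19.2237/2 → 9, 4.0269/1 → 4; chars 94.
Subsquare (5′×2.5′, letters a–x): 1.2237/0.0833333 → 14 → o, 0.0269/0.0416667 → 0 → a; chars oa.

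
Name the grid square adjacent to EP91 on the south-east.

FP00

Longitude square 9; +1 → 10, wraps to 0, carry into field.
Longitude field E = 4; +1 → 5 = F.
Latitude square 1; −1 → 0.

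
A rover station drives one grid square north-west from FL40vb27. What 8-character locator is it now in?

FL40vb18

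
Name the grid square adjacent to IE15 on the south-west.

Longitude square 1; −1 → 0.
Latitude square 5; −1 → 4.

IE04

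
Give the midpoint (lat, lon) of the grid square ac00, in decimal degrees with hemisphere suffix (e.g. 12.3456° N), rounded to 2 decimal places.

Field A=0, C=2: +0·20° lon, +2·10° lat → SW at lon -180°, lat -70°.
Square 0, 0: +0·2° lon, +0·1° lat → SW at lon -180°, lat -70°.
Cell spans 2° lon × 1° lat. Centre is SW corner plus half of each.
latitude 69.50° S, longitude 179.00° W.

69.50° S, 179.00° W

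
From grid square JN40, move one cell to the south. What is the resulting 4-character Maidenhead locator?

Latitude square 0; −1 → -1, wraps to 9, carry into field.
Latitude field N = 13; −1 → 12 = M.
The longitude characters are unchanged.

JM49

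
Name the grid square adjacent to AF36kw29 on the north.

AF36kx20

Latitude extended square 9; +1 → 10, wraps to 0, carry into subsquare.
Latitude subsquare w = 22; +1 → 23 = x.
The longitude characters are unchanged.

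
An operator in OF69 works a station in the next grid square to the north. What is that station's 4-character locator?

Latitude square 9; +1 → 10, wraps to 0, carry into field.
Latitude field F = 5; +1 → 6 = G.
The longitude characters are unchanged.

OG60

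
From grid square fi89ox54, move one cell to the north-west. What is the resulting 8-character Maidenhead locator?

Longitude extended square 5; −1 → 4.
Latitude extended square 4; +1 → 5.

FI89ox45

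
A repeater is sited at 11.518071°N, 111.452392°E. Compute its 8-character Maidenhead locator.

Offset from 180°W / 90°S: lon 291.45239°, lat 101.51807°.
Field: 291.45239/20 → 14 → O, 101.51807/10 → 10 → K; chars OK.
Square: 11.45239/2 → 5, 1.51807/1 → 1; chars 51.
Subsquare: 1.45239/0.0833333 → 17 → r, 0.51807/0.0416667 → 12 → m; chars rm.
Extended square: 0.03573/0.00833333 → 4, 0.01807/0.00416667 → 4; chars 44.

OK51rm44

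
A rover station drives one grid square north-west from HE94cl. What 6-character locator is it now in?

HE94bm

Longitude subsquare c = 2; −1 → 1 = b.
Latitude subsquare l = 11; +1 → 12 = m.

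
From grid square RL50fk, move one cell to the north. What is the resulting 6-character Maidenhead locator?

Latitude subsquare k = 10; +1 → 11 = l.
The longitude characters are unchanged.

RL50fl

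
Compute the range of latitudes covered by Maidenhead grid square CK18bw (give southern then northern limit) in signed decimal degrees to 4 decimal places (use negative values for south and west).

18.9167, 18.9583

Field C=2, K=10: +2·20° lon, +10·10° lat → SW at lon -140°, lat 10°.
Square 1, 8: +1·2° lon, +8·1° lat → SW at lon -138°, lat 18°.
Subsquare b=1, w=22: +1·0.0833333° lon, +22·0.0416667° lat → SW at lon -137.917°, lat 18.9167°.
Cell spans 0.0833333° lon × 0.0416667° lat.
south 18.9167, north 18.9583.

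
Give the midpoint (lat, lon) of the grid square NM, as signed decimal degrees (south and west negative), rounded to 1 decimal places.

35.0, 90.0

Field N=13, M=12: +13·20° lon, +12·10° lat → SW at lon 80°, lat 30°.
Cell spans 20° lon × 10° lat. Centre is SW corner plus half of each.
latitude 35.0, longitude 90.0.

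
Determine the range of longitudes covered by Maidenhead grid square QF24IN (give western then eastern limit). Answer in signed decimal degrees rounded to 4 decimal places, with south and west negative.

144.6667, 144.7500

Field Q=16, F=5: +16·20° lon, +5·10° lat → SW at lon 140°, lat -40°.
Square 2, 4: +2·2° lon, +4·1° lat → SW at lon 144°, lat -36°.
Subsquare i=8, n=13: +8·0.0833333° lon, +13·0.0416667° lat → SW at lon 144.667°, lat -35.4583°.
Cell spans 0.0833333° lon × 0.0416667° lat.
west 144.6667, east 144.7500.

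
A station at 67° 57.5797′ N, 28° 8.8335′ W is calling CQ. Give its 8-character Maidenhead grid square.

HP57wx20

Offset from 180°W / 90°S: lon 151.85278°, lat 157.95966°.
Field (20°×10°, letters A–R): 151.85278/20 → 7 → H, 157.95966/10 → 15 → P; chars HP.
Square (2°×1°, digits 0–9): 11.85278/2 → 5, 7.95966/1 → 7; chars 57.
Subsquare (5′×2.5′, letters a–x): 1.85278/0.0833333 → 22 → w, 0.95966/0.0416667 → 23 → x; chars wx.
Extended square (30″×15″, digits 0–9): 0.01944/0.00833333 → 2, 0.00133/0.00416667 → 0; chars 20.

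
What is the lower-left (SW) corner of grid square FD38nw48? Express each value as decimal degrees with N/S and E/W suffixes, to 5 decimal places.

51.05000° S, 72.88333° W

Field F=5, D=3: +5·20° lon, +3·10° lat → SW at lon -80°, lat -60°.
Square 3, 8: +3·2° lon, +8·1° lat → SW at lon -74°, lat -52°.
Subsquare n=13, w=22: +13·0.0833333° lon, +22·0.0416667° lat → SW at lon -72.9167°, lat -51.0833°.
Extended square 4, 8: +4·0.00833333° lon, +8·0.00416667° lat → SW at lon -72.8833°, lat -51.05°.
latitude 51.05000° S, longitude 72.88333° W.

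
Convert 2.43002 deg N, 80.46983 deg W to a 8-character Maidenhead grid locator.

Shift to the Maidenhead origin (180°W, 90°S): lon 99.53017, lat 92.43002.
Field (20°×10°, letters A–R): lon ⌊99.53017/20⌋ = 4 → E; lat ⌊92.43002/10⌋ = 9 → J.
Square (2°×1°, digits 0–9): lon ⌊19.53017/2⌋ = 9; lat ⌊2.43002/1⌋ = 2.
Subsquare (5′×2.5′, letters a–x): lon ⌊1.53017/0.0833333⌋ = 18 → s; lat ⌊0.43002/0.0416667⌋ = 10 → k.
Extended square (30″×15″, digits 0–9): lon ⌊0.03017/0.00833333⌋ = 3; lat ⌊0.01335/0.00416667⌋ = 3.

EJ92sk33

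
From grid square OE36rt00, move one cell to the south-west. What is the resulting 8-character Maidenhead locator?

OE36qs99

Longitude extended square 0; −1 → -1, wraps to 9, carry into subsquare.
Longitude subsquare r = 17; −1 → 16 = q.
Latitude extended square 0; −1 → -1, wraps to 9, carry into subsquare.
Latitude subsquare t = 19; −1 → 18 = s.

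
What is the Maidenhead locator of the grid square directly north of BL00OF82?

BL00of83

Latitude extended square 2; +1 → 3.
The longitude characters are unchanged.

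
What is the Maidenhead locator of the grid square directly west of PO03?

Longitude square 0; −1 → -1, wraps to 9, carry into field.
Longitude field P = 15; −1 → 14 = O.
The latitude characters are unchanged.

OO93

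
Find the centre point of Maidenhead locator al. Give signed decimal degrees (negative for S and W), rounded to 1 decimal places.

Field A=0, L=11: +0·20° lon, +11·10° lat → SW at lon -180°, lat 20°.
Cell spans 20° lon × 10° lat. Centre is SW corner plus half of each.
latitude 25.0, longitude -170.0.

25.0, -170.0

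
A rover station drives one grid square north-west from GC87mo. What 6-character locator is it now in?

Longitude subsquare m = 12; −1 → 11 = l.
Latitude subsquare o = 14; +1 → 15 = p.

GC87lp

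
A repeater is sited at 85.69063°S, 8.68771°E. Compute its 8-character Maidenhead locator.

Shift to the Maidenhead origin (180°W, 90°S): lon 188.68771, lat 4.30937.
Field: 188.68771/20 → 9 → J, 4.30937/10 → 0 → A; chars JA.
Square: 8.68771/2 → 4, 4.30937/1 → 4; chars 44.
Subsquare: 0.68771/0.0833333 → 8 → i, 0.30937/0.0416667 → 7 → h; chars ih.
Extended square: 0.02104/0.00833333 → 2, 0.01770/0.00416667 → 4; chars 24.

JA44ih24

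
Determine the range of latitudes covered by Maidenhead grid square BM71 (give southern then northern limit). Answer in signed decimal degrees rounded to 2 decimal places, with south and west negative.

31.00, 32.00

Field B=1, M=12: +1·20° lon, +12·10° lat → SW at lon -160°, lat 30°.
Square 7, 1: +7·2° lon, +1·1° lat → SW at lon -146°, lat 31°.
Cell spans 2° lon × 1° lat.
south 31.00, north 32.00.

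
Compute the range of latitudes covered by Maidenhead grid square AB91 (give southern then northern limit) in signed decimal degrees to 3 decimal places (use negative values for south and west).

Field A=0, B=1: +0·20° lon, +1·10° lat → SW at lon -180°, lat -80°.
Square 9, 1: +9·2° lon, +1·1° lat → SW at lon -162°, lat -79°.
Cell spans 2° lon × 1° lat.
south -79.000, north -78.000.

-79.000, -78.000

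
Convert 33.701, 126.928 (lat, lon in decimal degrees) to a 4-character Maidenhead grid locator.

PM33

Add 180° to longitude and 90° to latitude: 306.93, 123.70.
Field (20°×10°, letters A–R): lon ⌊306.93/20⌋ = 15 → P; lat ⌊123.70/10⌋ = 12 → M.
Square (2°×1°, digits 0–9): lon ⌊6.93/2⌋ = 3; lat ⌊3.70/1⌋ = 3.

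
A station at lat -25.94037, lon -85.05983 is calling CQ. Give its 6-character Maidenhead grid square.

Shift to the Maidenhead origin (180°W, 90°S): lon 94.9402, lat 64.0596.
Field: lon ⌊94.9402/20⌋ = 4 → E; lat ⌊64.0596/10⌋ = 6 → G.
Square: lon ⌊14.9402/2⌋ = 7; lat ⌊4.0596/1⌋ = 4.
Subsquare: lon ⌊0.9402/0.0833333⌋ = 11 → l; lat ⌊0.0596/0.0416667⌋ = 1 → b.

EG74lb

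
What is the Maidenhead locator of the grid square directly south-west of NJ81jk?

NJ81ij

Longitude subsquare j = 9; −1 → 8 = i.
Latitude subsquare k = 10; −1 → 9 = j.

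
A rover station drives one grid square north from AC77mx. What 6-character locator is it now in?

AC78ma

Latitude subsquare x = 23; +1 → 24, wraps to 0 = a, carry into square.
Latitude square 7; +1 → 8.
The longitude characters are unchanged.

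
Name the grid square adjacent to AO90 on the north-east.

Longitude square 9; +1 → 10, wraps to 0, carry into field.
Longitude field A = 0; +1 → 1 = B.
Latitude square 0; +1 → 1.

BO01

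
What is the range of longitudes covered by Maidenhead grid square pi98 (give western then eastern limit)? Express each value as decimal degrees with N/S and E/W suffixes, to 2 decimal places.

138.00° E, 140.00° E

Field P=15, I=8: +15·20° lon, +8·10° lat → SW at lon 120°, lat -10°.
Square 9, 8: +9·2° lon, +8·1° lat → SW at lon 138°, lat -2°.
Cell spans 2° lon × 1° lat.
west 138.00° E, east 140.00° E.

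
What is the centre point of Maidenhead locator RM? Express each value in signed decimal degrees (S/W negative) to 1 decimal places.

Field R=17, M=12: +17·20° lon, +12·10° lat → SW at lon 160°, lat 30°.
Cell spans 20° lon × 10° lat. Centre is SW corner plus half of each.
latitude 35.0, longitude 170.0.

35.0, 170.0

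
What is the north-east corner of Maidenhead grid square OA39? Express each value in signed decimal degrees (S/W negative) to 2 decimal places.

-80.00, 108.00

Field O=14, A=0: +14·20° lon, +0·10° lat → SW at lon 100°, lat -90°.
Square 3, 9: +3·2° lon, +9·1° lat → SW at lon 106°, lat -81°.
Cell spans 2° lon × 1° lat. NE corner is SW corner plus one full cell.
latitude -80.00, longitude 108.00.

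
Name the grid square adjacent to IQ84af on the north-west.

Longitude subsquare a = 0; −1 → -1, wraps to 23 = x, carry into square.
Longitude square 8; −1 → 7.
Latitude subsquare f = 5; +1 → 6 = g.

IQ74xg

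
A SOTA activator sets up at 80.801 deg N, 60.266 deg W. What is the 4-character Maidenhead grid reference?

Add 180° to longitude and 90° to latitude: 119.73, 170.80.
Field (20°×10°, letters A–R): 119.73/20 → 5 → F, 170.80/10 → 17 → R; chars FR.
Square (2°×1°, digits 0–9): 19.73/2 → 9, 0.80/1 → 0; chars 90.

FR90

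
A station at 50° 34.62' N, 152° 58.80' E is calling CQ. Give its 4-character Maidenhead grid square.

Add 180° to longitude and 90° to latitude: 332.98, 140.58.
Field: lon ⌊332.98/20⌋ = 16 → Q; lat ⌊140.58/10⌋ = 14 → O.
Square: lon ⌊12.98/2⌋ = 6; lat ⌊0.58/1⌋ = 0.

QO60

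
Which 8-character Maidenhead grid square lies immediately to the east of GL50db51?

GL50db61

Longitude extended square 5; +1 → 6.
The latitude characters are unchanged.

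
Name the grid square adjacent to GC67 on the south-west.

GC56

Longitude square 6; −1 → 5.
Latitude square 7; −1 → 6.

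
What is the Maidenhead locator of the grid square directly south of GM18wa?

Latitude subsquare a = 0; −1 → -1, wraps to 23 = x, carry into square.
Latitude square 8; −1 → 7.
The longitude characters are unchanged.

GM17wx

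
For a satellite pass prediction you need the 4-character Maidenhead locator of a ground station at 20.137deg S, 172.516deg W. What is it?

AG39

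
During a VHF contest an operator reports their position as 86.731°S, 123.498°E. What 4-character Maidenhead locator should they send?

Add 180° to longitude and 90° to latitude: 303.50, 3.27.
Field: 303.50/20 → 15 → P, 3.27/10 → 0 → A; chars PA.
Square: 3.50/2 → 1, 3.27/1 → 3; chars 13.

PA13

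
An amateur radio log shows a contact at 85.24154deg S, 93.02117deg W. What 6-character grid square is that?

EA34ls

Offset from 180°W / 90°S: lon 86.9788°, lat 4.7585°.
Field: lon ⌊86.9788/20⌋ = 4 → E; lat ⌊4.7585/10⌋ = 0 → A.
Square: lon ⌊6.9788/2⌋ = 3; lat ⌊4.7585/1⌋ = 4.
Subsquare: lon ⌊0.9788/0.0833333⌋ = 11 → l; lat ⌊0.7585/0.0416667⌋ = 18 → s.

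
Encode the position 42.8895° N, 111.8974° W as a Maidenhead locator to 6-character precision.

Add 180° to longitude and 90° to latitude: 68.1026, 132.8895.
Field (20°×10°, letters A–R): lon ⌊68.1026/20⌋ = 3 → D; lat ⌊132.8895/10⌋ = 13 → N.
Square (2°×1°, digits 0–9): lon ⌊8.1026/2⌋ = 4; lat ⌊2.8895/1⌋ = 2.
Subsquare (5′×2.5′, letters a–x): lon ⌊0.1026/0.0833333⌋ = 1 → b; lat ⌊0.8895/0.0416667⌋ = 21 → v.

DN42bv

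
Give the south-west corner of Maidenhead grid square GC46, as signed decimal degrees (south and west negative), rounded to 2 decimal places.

Field G=6, C=2: +6·20° lon, +2·10° lat → SW at lon -60°, lat -70°.
Square 4, 6: +4·2° lon, +6·1° lat → SW at lon -52°, lat -64°.
latitude -64.00, longitude -52.00.

-64.00, -52.00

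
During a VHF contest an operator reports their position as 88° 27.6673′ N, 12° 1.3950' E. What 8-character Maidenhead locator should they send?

JR68al20

Offset from 180°W / 90°S: lon 192.02325°, lat 178.46112°.
Field: 192.02325/20 → 9 → J, 178.46112/10 → 17 → R; chars JR.
Square: 12.02325/2 → 6, 8.46112/1 → 8; chars 68.
Subsquare: 0.02325/0.0833333 → 0 → a, 0.46112/0.0416667 → 11 → l; chars al.
Extended square: 0.02325/0.00833333 → 2, 0.00279/0.00416667 → 0; chars 20.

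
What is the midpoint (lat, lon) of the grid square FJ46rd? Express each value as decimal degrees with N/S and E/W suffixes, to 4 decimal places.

Field F=5, J=9: +5·20° lon, +9·10° lat → SW at lon -80°, lat 0°.
Square 4, 6: +4·2° lon, +6·1° lat → SW at lon -72°, lat 6°.
Subsquare r=17, d=3: +17·0.0833333° lon, +3·0.0416667° lat → SW at lon -70.5833°, lat 6.125°.
Cell spans 0.0833333° lon × 0.0416667° lat. Centre is SW corner plus half of each.
latitude 6.1458° N, longitude 70.5417° W.

6.1458° N, 70.5417° W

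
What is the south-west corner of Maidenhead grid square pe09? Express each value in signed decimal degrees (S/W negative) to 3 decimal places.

-41.000, 120.000

Field P=15, E=4: +15·20° lon, +4·10° lat → SW at lon 120°, lat -50°.
Square 0, 9: +0·2° lon, +9·1° lat → SW at lon 120°, lat -41°.
latitude -41.000, longitude 120.000.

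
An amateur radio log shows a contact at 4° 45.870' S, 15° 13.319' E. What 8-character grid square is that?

JI75of66

Shift to the Maidenhead origin (180°W, 90°S): lon 195.22198, lat 85.23550.
Field: 195.22198/20 → 9 → J, 85.23550/10 → 8 → I; chars JI.
Square: 15.22198/2 → 7, 5.23550/1 → 5; chars 75.
Subsquare: 1.22198/0.0833333 → 14 → o, 0.23550/0.0416667 → 5 → f; chars of.
Extended square: 0.05532/0.00833333 → 6, 0.02717/0.00416667 → 6; chars 66.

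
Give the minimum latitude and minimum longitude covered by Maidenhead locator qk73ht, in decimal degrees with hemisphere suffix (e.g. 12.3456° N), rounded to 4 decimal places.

Field Q=16, K=10: +16·20° lon, +10·10° lat → SW at lon 140°, lat 10°.
Square 7, 3: +7·2° lon, +3·1° lat → SW at lon 154°, lat 13°.
Subsquare h=7, t=19: +7·0.0833333° lon, +19·0.0416667° lat → SW at lon 154.583°, lat 13.7917°.
latitude 13.7917° N, longitude 154.5833° E.

13.7917° N, 154.5833° E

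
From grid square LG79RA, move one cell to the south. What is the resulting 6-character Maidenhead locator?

Latitude subsquare a = 0; −1 → -1, wraps to 23 = x, carry into square.
Latitude square 9; −1 → 8.
The longitude characters are unchanged.

LG78rx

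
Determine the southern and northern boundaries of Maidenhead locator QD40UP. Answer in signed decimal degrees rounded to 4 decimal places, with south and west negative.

-59.3750, -59.3333

Field Q=16, D=3: +16·20° lon, +3·10° lat → SW at lon 140°, lat -60°.
Square 4, 0: +4·2° lon, +0·1° lat → SW at lon 148°, lat -60°.
Subsquare u=20, p=15: +20·0.0833333° lon, +15·0.0416667° lat → SW at lon 149.667°, lat -59.375°.
Cell spans 0.0833333° lon × 0.0416667° lat.
south -59.3750, north -59.3333.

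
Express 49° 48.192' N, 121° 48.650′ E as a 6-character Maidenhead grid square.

Offset from 180°W / 90°S: lon 301.8108°, lat 139.8032°.
Field (20°×10°, letters A–R): lon ⌊301.8108/20⌋ = 15 → P; lat ⌊139.8032/10⌋ = 13 → N.
Square (2°×1°, digits 0–9): lon ⌊1.8108/2⌋ = 0; lat ⌊9.8032/1⌋ = 9.
Subsquare (5′×2.5′, letters a–x): lon ⌊1.8108/0.0833333⌋ = 21 → v; lat ⌊0.8032/0.0416667⌋ = 19 → t.

PN09vt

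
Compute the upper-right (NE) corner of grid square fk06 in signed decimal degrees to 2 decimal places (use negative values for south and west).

17.00, -78.00

Field F=5, K=10: +5·20° lon, +10·10° lat → SW at lon -80°, lat 10°.
Square 0, 6: +0·2° lon, +6·1° lat → SW at lon -80°, lat 16°.
Cell spans 2° lon × 1° lat. NE corner is SW corner plus one full cell.
latitude 17.00, longitude -78.00.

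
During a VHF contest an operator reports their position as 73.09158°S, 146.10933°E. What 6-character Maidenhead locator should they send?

QB36bv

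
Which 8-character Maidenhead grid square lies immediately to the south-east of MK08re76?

Longitude extended square 7; +1 → 8.
Latitude extended square 6; −1 → 5.

MK08re85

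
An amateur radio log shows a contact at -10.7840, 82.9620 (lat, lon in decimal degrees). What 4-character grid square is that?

NH19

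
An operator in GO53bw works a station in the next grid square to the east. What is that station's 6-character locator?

GO53cw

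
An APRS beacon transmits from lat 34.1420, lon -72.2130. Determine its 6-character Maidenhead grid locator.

FM34vd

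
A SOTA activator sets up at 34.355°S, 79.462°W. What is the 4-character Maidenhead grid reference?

Shift to the Maidenhead origin (180°W, 90°S): lon 100.54, lat 55.65.
Field (20°×10°, letters A–R): 100.54/20 → 5 → F, 55.65/10 → 5 → F; chars FF.
Square (2°×1°, digits 0–9): 0.54/2 → 0, 5.65/1 → 5; chars 05.

FF05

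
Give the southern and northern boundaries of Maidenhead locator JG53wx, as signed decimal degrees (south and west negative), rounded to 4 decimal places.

Field J=9, G=6: +9·20° lon, +6·10° lat → SW at lon 0°, lat -30°.
Square 5, 3: +5·2° lon, +3·1° lat → SW at lon 10°, lat -27°.
Subsquare w=22, x=23: +22·0.0833333° lon, +23·0.0416667° lat → SW at lon 11.8333°, lat -26.0417°.
Cell spans 0.0833333° lon × 0.0416667° lat.
south -26.0417, north -26.0000.

-26.0417, -26.0000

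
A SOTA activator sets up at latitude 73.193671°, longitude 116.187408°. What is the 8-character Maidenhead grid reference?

OQ83ce26

Add 180° to longitude and 90° to latitude: 296.18741, 163.19367.
Field: 296.18741/20 → 14 → O, 163.19367/10 → 16 → Q; chars OQ.
Square: 16.18741/2 → 8, 3.19367/1 → 3; chars 83.
Subsquare: 0.18741/0.0833333 → 2 → c, 0.19367/0.0416667 → 4 → e; chars ce.
Extended square: 0.02074/0.00833333 → 2, 0.02700/0.00416667 → 6; chars 26.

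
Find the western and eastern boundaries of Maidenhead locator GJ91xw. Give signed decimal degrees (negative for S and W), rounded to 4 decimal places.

-40.0833, -40.0000

Field G=6, J=9: +6·20° lon, +9·10° lat → SW at lon -60°, lat 0°.
Square 9, 1: +9·2° lon, +1·1° lat → SW at lon -42°, lat 1°.
Subsquare x=23, w=22: +23·0.0833333° lon, +22·0.0416667° lat → SW at lon -40.0833°, lat 1.91667°.
Cell spans 0.0833333° lon × 0.0416667° lat.
west -40.0833, east -40.0000.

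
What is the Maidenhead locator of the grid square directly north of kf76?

Latitude square 6; +1 → 7.
The longitude characters are unchanged.

KF77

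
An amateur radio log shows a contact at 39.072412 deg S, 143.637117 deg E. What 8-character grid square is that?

Add 180° to longitude and 90° to latitude: 323.63712, 50.92759.
Field (20°×10°, letters A–R): lon ⌊323.63712/20⌋ = 16 → Q; lat ⌊50.92759/10⌋ = 5 → F.
Square (2°×1°, digits 0–9): lon ⌊3.63712/2⌋ = 1; lat ⌊0.92759/1⌋ = 0.
Subsquare (5′×2.5′, letters a–x): lon ⌊1.63712/0.0833333⌋ = 19 → t; lat ⌊0.92759/0.0416667⌋ = 22 → w.
Extended square (30″×15″, digits 0–9): lon ⌊0.05378/0.00833333⌋ = 6; lat ⌊0.01092/0.00416667⌋ = 2.

QF10tw62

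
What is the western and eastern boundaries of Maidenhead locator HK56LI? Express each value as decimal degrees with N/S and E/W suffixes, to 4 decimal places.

29.0833° W, 29.0000° W

Field H=7, K=10: +7·20° lon, +10·10° lat → SW at lon -40°, lat 10°.
Square 5, 6: +5·2° lon, +6·1° lat → SW at lon -30°, lat 16°.
Subsquare l=11, i=8: +11·0.0833333° lon, +8·0.0416667° lat → SW at lon -29.0833°, lat 16.3333°.
Cell spans 0.0833333° lon × 0.0416667° lat.
west 29.0833° W, east 29.0000° W.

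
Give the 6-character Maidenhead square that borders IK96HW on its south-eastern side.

IK96iv

Longitude subsquare h = 7; +1 → 8 = i.
Latitude subsquare w = 22; −1 → 21 = v.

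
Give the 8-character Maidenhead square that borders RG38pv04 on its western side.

RG38ov94

Longitude extended square 0; −1 → -1, wraps to 9, carry into subsquare.
Longitude subsquare p = 15; −1 → 14 = o.
The latitude characters are unchanged.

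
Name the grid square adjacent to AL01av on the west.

Longitude subsquare a = 0; −1 → -1, wraps to 23 = x, carry into square.
Longitude square 0; −1 → -1, wraps to 9, carry into field.
Longitude field A = 0; −1 → -1, wraps to 17 = R, wrapping around the antimeridian.
The latitude characters are unchanged.

RL91xv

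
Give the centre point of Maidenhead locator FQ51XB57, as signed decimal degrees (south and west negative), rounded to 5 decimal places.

71.07292, -68.03750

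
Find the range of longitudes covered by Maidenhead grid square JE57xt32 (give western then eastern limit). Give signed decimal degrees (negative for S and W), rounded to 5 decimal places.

Field J=9, E=4: +9·20° lon, +4·10° lat → SW at lon 0°, lat -50°.
Square 5, 7: +5·2° lon, +7·1° lat → SW at lon 10°, lat -43°.
Subsquare x=23, t=19: +23·0.0833333° lon, +19·0.0416667° lat → SW at lon 11.9167°, lat -42.2083°.
Extended square 3, 2: +3·0.00833333° lon, +2·0.00416667° lat → SW at lon 11.9417°, lat -42.2°.
Cell spans 0.00833333° lon × 0.00416667° lat.
west 11.94167, east 11.95000.

11.94167, 11.95000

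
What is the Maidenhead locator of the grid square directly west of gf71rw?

GF71qw

Longitude subsquare r = 17; −1 → 16 = q.
The latitude characters are unchanged.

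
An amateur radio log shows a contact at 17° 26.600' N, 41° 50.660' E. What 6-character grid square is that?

Add 180° to longitude and 90° to latitude: 221.8443, 107.4433.
Field: lon ⌊221.8443/20⌋ = 11 → L; lat ⌊107.4433/10⌋ = 10 → K.
Square: lon ⌊1.8443/2⌋ = 0; lat ⌊7.4433/1⌋ = 7.
Subsquare: lon ⌊1.8443/0.0833333⌋ = 22 → w; lat ⌊0.4433/0.0416667⌋ = 10 → k.

LK07wk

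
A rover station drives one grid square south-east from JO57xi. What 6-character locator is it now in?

JO67ah

Longitude subsquare x = 23; +1 → 24, wraps to 0 = a, carry into square.
Longitude square 5; +1 → 6.
Latitude subsquare i = 8; −1 → 7 = h.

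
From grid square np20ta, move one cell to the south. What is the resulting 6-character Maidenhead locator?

NO29tx

Latitude subsquare a = 0; −1 → -1, wraps to 23 = x, carry into square.
Latitude square 0; −1 → -1, wraps to 9, carry into field.
Latitude field P = 15; −1 → 14 = O.
The longitude characters are unchanged.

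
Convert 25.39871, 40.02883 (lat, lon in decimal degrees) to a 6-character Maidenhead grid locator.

LL05aj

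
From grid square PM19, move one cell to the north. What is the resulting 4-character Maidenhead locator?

PN10

Latitude square 9; +1 → 10, wraps to 0, carry into field.
Latitude field M = 12; +1 → 13 = N.
The longitude characters are unchanged.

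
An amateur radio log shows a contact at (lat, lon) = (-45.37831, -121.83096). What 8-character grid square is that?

Shift to the Maidenhead origin (180°W, 90°S): lon 58.16904, lat 44.62169.
Field: lon ⌊58.16904/20⌋ = 2 → C; lat ⌊44.62169/10⌋ = 4 → E.
Square: lon ⌊18.16904/2⌋ = 9; lat ⌊4.62169/1⌋ = 4.
Subsquare: lon ⌊0.16904/0.0833333⌋ = 2 → c; lat ⌊0.62169/0.0416667⌋ = 14 → o.
Extended square: lon ⌊0.00237/0.00833333⌋ = 0; lat ⌊0.03836/0.00416667⌋ = 9.

CE94co09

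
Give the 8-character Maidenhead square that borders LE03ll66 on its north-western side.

Longitude extended square 6; −1 → 5.
Latitude extended square 6; +1 → 7.

LE03ll57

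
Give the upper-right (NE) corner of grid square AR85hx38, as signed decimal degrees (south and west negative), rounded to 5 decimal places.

Field A=0, R=17: +0·20° lon, +17·10° lat → SW at lon -180°, lat 80°.
Square 8, 5: +8·2° lon, +5·1° lat → SW at lon -164°, lat 85°.
Subsquare h=7, x=23: +7·0.0833333° lon, +23·0.0416667° lat → SW at lon -163.417°, lat 85.9583°.
Extended square 3, 8: +3·0.00833333° lon, +8·0.00416667° lat → SW at lon -163.392°, lat 85.9917°.
Cell spans 0.00833333° lon × 0.00416667° lat. NE corner is SW corner plus one full cell.
latitude 85.99583, longitude -163.38333.

85.99583, -163.38333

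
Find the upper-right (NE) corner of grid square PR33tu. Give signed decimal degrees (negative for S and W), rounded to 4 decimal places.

83.8750, 127.6667

Field P=15, R=17: +15·20° lon, +17·10° lat → SW at lon 120°, lat 80°.
Square 3, 3: +3·2° lon, +3·1° lat → SW at lon 126°, lat 83°.
Subsquare t=19, u=20: +19·0.0833333° lon, +20·0.0416667° lat → SW at lon 127.583°, lat 83.8333°.
Cell spans 0.0833333° lon × 0.0416667° lat. NE corner is SW corner plus one full cell.
latitude 83.8750, longitude 127.6667.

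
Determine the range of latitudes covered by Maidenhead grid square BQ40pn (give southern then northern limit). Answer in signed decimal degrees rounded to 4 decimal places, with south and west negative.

70.5417, 70.5833

Field B=1, Q=16: +1·20° lon, +16·10° lat → SW at lon -160°, lat 70°.
Square 4, 0: +4·2° lon, +0·1° lat → SW at lon -152°, lat 70°.
Subsquare p=15, n=13: +15·0.0833333° lon, +13·0.0416667° lat → SW at lon -150.75°, lat 70.5417°.
Cell spans 0.0833333° lon × 0.0416667° lat.
south 70.5417, north 70.5833.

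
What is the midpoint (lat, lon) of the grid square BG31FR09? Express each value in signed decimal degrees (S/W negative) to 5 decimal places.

-28.25208, -153.57917

Field B=1, G=6: +1·20° lon, +6·10° lat → SW at lon -160°, lat -30°.
Square 3, 1: +3·2° lon, +1·1° lat → SW at lon -154°, lat -29°.
Subsquare f=5, r=17: +5·0.0833333° lon, +17·0.0416667° lat → SW at lon -153.583°, lat -28.2917°.
Extended square 0, 9: +0·0.00833333° lon, +9·0.00416667° lat → SW at lon -153.583°, lat -28.2542°.
Cell spans 0.00833333° lon × 0.00416667° lat. Centre is SW corner plus half of each.
latitude -28.25208, longitude -153.57917.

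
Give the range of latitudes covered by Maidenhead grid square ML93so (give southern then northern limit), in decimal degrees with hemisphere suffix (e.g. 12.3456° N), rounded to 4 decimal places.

Field M=12, L=11: +12·20° lon, +11·10° lat → SW at lon 60°, lat 20°.
Square 9, 3: +9·2° lon, +3·1° lat → SW at lon 78°, lat 23°.
Subsquare s=18, o=14: +18·0.0833333° lon, +14·0.0416667° lat → SW at lon 79.5°, lat 23.5833°.
Cell spans 0.0833333° lon × 0.0416667° lat.
south 23.5833° N, north 23.6250° N.

23.5833° N, 23.6250° N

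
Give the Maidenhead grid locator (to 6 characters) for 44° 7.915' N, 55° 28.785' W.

Add 180° to longitude and 90° to latitude: 124.5203, 134.1319.
Field: 124.5203/20 → 6 → G, 134.1319/10 → 13 → N; chars GN.
Square: 4.5203/2 → 2, 4.1319/1 → 4; chars 24.
Subsquare: 0.5203/0.0833333 → 6 → g, 0.1319/0.0416667 → 3 → d; chars gd.

GN24gd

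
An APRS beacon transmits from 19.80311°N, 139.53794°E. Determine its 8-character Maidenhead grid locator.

PK99st42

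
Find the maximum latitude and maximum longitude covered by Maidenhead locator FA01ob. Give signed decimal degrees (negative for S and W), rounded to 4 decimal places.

Field F=5, A=0: +5·20° lon, +0·10° lat → SW at lon -80°, lat -90°.
Square 0, 1: +0·2° lon, +1·1° lat → SW at lon -80°, lat -89°.
Subsquare o=14, b=1: +14·0.0833333° lon, +1·0.0416667° lat → SW at lon -78.8333°, lat -88.9583°.
Cell spans 0.0833333° lon × 0.0416667° lat. NE corner is SW corner plus one full cell.
latitude -88.9167, longitude -78.7500.

-88.9167, -78.7500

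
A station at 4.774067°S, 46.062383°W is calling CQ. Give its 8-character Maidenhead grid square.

GI65xf24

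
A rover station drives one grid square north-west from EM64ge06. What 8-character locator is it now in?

Longitude extended square 0; −1 → -1, wraps to 9, carry into subsquare.
Longitude subsquare g = 6; −1 → 5 = f.
Latitude extended square 6; +1 → 7.

EM64fe97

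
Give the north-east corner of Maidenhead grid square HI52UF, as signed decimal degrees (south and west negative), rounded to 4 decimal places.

-7.7500, -28.2500

Field H=7, I=8: +7·20° lon, +8·10° lat → SW at lon -40°, lat -10°.
Square 5, 2: +5·2° lon, +2·1° lat → SW at lon -30°, lat -8°.
Subsquare u=20, f=5: +20·0.0833333° lon, +5·0.0416667° lat → SW at lon -28.3333°, lat -7.79167°.
Cell spans 0.0833333° lon × 0.0416667° lat. NE corner is SW corner plus one full cell.
latitude -7.7500, longitude -28.2500.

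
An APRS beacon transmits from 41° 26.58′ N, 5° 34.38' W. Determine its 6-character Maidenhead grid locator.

IN71fk

Offset from 180°W / 90°S: lon 174.4270°, lat 131.4430°.
Field: lon ⌊174.4270/20⌋ = 8 → I; lat ⌊131.4430/10⌋ = 13 → N.
Square: lon ⌊14.4270/2⌋ = 7; lat ⌊1.4430/1⌋ = 1.
Subsquare: lon ⌊0.4270/0.0833333⌋ = 5 → f; lat ⌊0.4430/0.0416667⌋ = 10 → k.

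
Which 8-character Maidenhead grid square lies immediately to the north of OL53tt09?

Latitude extended square 9; +1 → 10, wraps to 0, carry into subsquare.
Latitude subsquare t = 19; +1 → 20 = u.
The longitude characters are unchanged.

OL53tu00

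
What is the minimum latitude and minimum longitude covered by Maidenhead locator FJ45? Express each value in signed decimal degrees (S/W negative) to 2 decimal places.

5.00, -72.00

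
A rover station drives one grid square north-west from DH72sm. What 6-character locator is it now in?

DH72rn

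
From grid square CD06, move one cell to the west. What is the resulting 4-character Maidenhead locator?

BD96

Longitude square 0; −1 → -1, wraps to 9, carry into field.
Longitude field C = 2; −1 → 1 = B.
The latitude characters are unchanged.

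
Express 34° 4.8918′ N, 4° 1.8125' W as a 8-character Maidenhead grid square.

IM74xb69

Shift to the Maidenhead origin (180°W, 90°S): lon 175.96979, lat 124.08153.
Field: 175.96979/20 → 8 → I, 124.08153/10 → 12 → M; chars IM.
Square: 15.96979/2 → 7, 4.08153/1 → 4; chars 74.
Subsquare: 1.96979/0.0833333 → 23 → x, 0.08153/0.0416667 → 1 → b; chars xb.
Extended square: 0.05313/0.00833333 → 6, 0.03986/0.00416667 → 9; chars 69.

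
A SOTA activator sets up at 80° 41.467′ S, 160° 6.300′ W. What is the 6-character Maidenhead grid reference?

AA99wh

Shift to the Maidenhead origin (180°W, 90°S): lon 19.8950, lat 9.3089.
Field (20°×10°, letters A–R): 19.8950/20 → 0 → A, 9.3089/10 → 0 → A; chars AA.
Square (2°×1°, digits 0–9): 19.8950/2 → 9, 9.3089/1 → 9; chars 99.
Subsquare (5′×2.5′, letters a–x): 1.8950/0.0833333 → 22 → w, 0.3089/0.0416667 → 7 → h; chars wh.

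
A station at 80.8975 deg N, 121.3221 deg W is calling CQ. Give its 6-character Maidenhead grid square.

CR90iv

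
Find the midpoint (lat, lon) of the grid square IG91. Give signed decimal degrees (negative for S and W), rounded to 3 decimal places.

-28.500, -1.000

Field I=8, G=6: +8·20° lon, +6·10° lat → SW at lon -20°, lat -30°.
Square 9, 1: +9·2° lon, +1·1° lat → SW at lon -2°, lat -29°.
Cell spans 2° lon × 1° lat. Centre is SW corner plus half of each.
latitude -28.500, longitude -1.000.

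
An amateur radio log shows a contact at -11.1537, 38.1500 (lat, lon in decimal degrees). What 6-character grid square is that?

KH98bu

Shift to the Maidenhead origin (180°W, 90°S): lon 218.1500, lat 78.8463.
Field: lon ⌊218.1500/20⌋ = 10 → K; lat ⌊78.8463/10⌋ = 7 → H.
Square: lon ⌊18.1500/2⌋ = 9; lat ⌊8.8463/1⌋ = 8.
Subsquare: lon ⌊0.1500/0.0833333⌋ = 1 → b; lat ⌊0.8463/0.0416667⌋ = 20 → u.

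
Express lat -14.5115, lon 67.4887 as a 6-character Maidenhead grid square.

MH35rl

Offset from 180°W / 90°S: lon 247.4887°, lat 75.4885°.
Field: 247.4887/20 → 12 → M, 75.4885/10 → 7 → H; chars MH.
Square: 7.4887/2 → 3, 5.4885/1 → 5; chars 35.
Subsquare: 1.4887/0.0833333 → 17 → r, 0.4885/0.0416667 → 11 → l; chars rl.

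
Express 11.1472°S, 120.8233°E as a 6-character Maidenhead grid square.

PH08ju

Add 180° to longitude and 90° to latitude: 300.8233, 78.8528.
Field: lon ⌊300.8233/20⌋ = 15 → P; lat ⌊78.8528/10⌋ = 7 → H.
Square: lon ⌊0.8233/2⌋ = 0; lat ⌊8.8528/1⌋ = 8.
Subsquare: lon ⌊0.8233/0.0833333⌋ = 9 → j; lat ⌊0.8528/0.0416667⌋ = 20 → u.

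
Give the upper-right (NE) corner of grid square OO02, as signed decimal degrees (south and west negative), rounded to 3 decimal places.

53.000, 102.000

Field O=14, O=14: +14·20° lon, +14·10° lat → SW at lon 100°, lat 50°.
Square 0, 2: +0·2° lon, +2·1° lat → SW at lon 100°, lat 52°.
Cell spans 2° lon × 1° lat. NE corner is SW corner plus one full cell.
latitude 53.000, longitude 102.000.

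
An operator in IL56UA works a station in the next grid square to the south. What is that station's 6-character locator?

IL55ux

Latitude subsquare a = 0; −1 → -1, wraps to 23 = x, carry into square.
Latitude square 6; −1 → 5.
The longitude characters are unchanged.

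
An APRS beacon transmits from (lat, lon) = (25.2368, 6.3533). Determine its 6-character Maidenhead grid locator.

Offset from 180°W / 90°S: lon 186.3533°, lat 115.2368°.
Field: lon ⌊186.3533/20⌋ = 9 → J; lat ⌊115.2368/10⌋ = 11 → L.
Square: lon ⌊6.3533/2⌋ = 3; lat ⌊5.2368/1⌋ = 5.
Subsquare: lon ⌊0.3533/0.0833333⌋ = 4 → e; lat ⌊0.2368/0.0416667⌋ = 5 → f.

JL35ef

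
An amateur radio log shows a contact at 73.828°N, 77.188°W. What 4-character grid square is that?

FQ13

Offset from 180°W / 90°S: lon 102.81°, lat 163.83°.
Field: lon ⌊102.81/20⌋ = 5 → F; lat ⌊163.83/10⌋ = 16 → Q.
Square: lon ⌊2.81/2⌋ = 1; lat ⌊3.83/1⌋ = 3.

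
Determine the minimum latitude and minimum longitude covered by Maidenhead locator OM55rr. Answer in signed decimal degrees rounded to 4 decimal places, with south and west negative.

Field O=14, M=12: +14·20° lon, +12·10° lat → SW at lon 100°, lat 30°.
Square 5, 5: +5·2° lon, +5·1° lat → SW at lon 110°, lat 35°.
Subsquare r=17, r=17: +17·0.0833333° lon, +17·0.0416667° lat → SW at lon 111.417°, lat 35.7083°.
latitude 35.7083, longitude 111.4167.

35.7083, 111.4167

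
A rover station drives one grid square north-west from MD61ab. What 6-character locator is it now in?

Longitude subsquare a = 0; −1 → -1, wraps to 23 = x, carry into square.
Longitude square 6; −1 → 5.
Latitude subsquare b = 1; +1 → 2 = c.

MD51xc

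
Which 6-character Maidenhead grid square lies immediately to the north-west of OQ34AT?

Longitude subsquare a = 0; −1 → -1, wraps to 23 = x, carry into square.
Longitude square 3; −1 → 2.
Latitude subsquare t = 19; +1 → 20 = u.

OQ24xu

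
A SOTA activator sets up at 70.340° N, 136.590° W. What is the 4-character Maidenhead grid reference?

CQ10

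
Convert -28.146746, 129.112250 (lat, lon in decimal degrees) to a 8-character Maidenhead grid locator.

Offset from 180°W / 90°S: lon 309.11225°, lat 61.85325°.
Field: lon ⌊309.11225/20⌋ = 15 → P; lat ⌊61.85325/10⌋ = 6 → G.
Square: lon ⌊9.11225/2⌋ = 4; lat ⌊1.85325/1⌋ = 1.
Subsquare: lon ⌊1.11225/0.0833333⌋ = 13 → n; lat ⌊0.85325/0.0416667⌋ = 20 → u.
Extended square: lon ⌊0.02892/0.00833333⌋ = 3; lat ⌊0.01992/0.00416667⌋ = 4.

PG41nu34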